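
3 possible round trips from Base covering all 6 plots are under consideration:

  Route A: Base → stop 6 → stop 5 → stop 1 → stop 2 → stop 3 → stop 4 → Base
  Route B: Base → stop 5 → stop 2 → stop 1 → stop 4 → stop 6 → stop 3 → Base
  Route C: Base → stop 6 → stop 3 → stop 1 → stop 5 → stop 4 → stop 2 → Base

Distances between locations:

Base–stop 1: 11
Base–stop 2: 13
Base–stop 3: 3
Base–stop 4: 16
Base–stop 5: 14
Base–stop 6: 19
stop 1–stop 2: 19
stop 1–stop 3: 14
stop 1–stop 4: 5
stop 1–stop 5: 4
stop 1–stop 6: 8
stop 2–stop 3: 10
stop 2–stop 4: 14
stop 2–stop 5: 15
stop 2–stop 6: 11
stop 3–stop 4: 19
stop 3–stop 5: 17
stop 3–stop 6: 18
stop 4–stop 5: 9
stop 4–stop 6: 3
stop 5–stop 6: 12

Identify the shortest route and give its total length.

Shortest is Route B, total 77.

Route A: 19 + 12 + 4 + 19 + 10 + 19 + 16 = 99
Route B: 14 + 15 + 19 + 5 + 3 + 18 + 3 = 77
Route C: 19 + 18 + 14 + 4 + 9 + 14 + 13 = 91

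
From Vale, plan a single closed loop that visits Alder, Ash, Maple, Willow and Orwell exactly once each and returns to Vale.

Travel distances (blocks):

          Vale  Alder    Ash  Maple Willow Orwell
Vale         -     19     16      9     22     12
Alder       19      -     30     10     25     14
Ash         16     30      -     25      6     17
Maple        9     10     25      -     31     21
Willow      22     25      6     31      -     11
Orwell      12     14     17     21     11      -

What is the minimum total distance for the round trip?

Vale→Alder→Ash→Maple→Willow→Orwell→Vale: 19+30+25+31+11+12 = 128
Vale→Alder→Ash→Maple→Orwell→Willow→Vale: 19+30+25+21+11+22 = 128
Vale→Alder→Ash→Willow→Maple→Orwell→Vale: 19+30+6+31+21+12 = 119
Vale→Alder→Ash→Willow→Orwell→Maple→Vale: 19+30+6+11+21+9 = 96
Vale→Alder→Ash→Orwell→Maple→Willow→Vale: 19+30+17+21+31+22 = 140
Vale→Alder→Ash→Orwell→Willow→Maple→Vale: 19+30+17+11+31+9 = 117
Vale→Alder→Maple→Ash→Willow→Orwell→Vale: 19+10+25+6+11+12 = 83
Vale→Alder→Maple→Ash→Orwell→Willow→Vale: 19+10+25+17+11+22 = 104
Vale→Alder→Maple→Willow→Ash→Orwell→Vale: 19+10+31+6+17+12 = 95
Vale→Alder→Maple→Willow→Orwell→Ash→Vale: 19+10+31+11+17+16 = 104
Vale→Alder→Maple→Orwell→Ash→Willow→Vale: 19+10+21+17+6+22 = 95
Vale→Alder→Maple→Orwell→Willow→Ash→Vale: 19+10+21+11+6+16 = 83
Vale→Alder→Willow→Ash→Maple→Orwell→Vale: 19+25+6+25+21+12 = 108
Vale→Alder→Willow→Ash→Orwell→Maple→Vale: 19+25+6+17+21+9 = 97
… (46 more)
Vale→Ash→Willow→Orwell→Alder→Maple→Vale: 16+6+11+14+10+9 = 66  ← best
The minimum is 66.
One optimal route: Vale → Ash → Willow → Orwell → Alder → Maple → Vale (or its reverse).

66 blocks — the shortest possible round trip.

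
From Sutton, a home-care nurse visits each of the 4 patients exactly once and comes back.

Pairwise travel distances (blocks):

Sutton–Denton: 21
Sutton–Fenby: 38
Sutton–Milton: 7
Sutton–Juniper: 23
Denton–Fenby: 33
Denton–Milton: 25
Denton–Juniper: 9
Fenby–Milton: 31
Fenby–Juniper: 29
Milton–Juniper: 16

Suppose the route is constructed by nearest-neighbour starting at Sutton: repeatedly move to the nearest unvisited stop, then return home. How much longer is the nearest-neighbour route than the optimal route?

Sutton: Milton=7, Denton=21, Juniper=23, Fenby=38 ⇒ Milton
Milton: Juniper=16, Denton=25, Fenby=31 ⇒ Juniper
Juniper: Denton=9, Fenby=29 ⇒ Denton
Denton: Fenby=33 ⇒ Fenby
NN route Sutton → Milton → Juniper → Denton → Fenby → Sutton costs 103.
Optimal: Sutton → Denton → Juniper → Fenby → Milton → Sutton costs 97 (by enumerating all 12 distinct tours).
Excess = 103 − 97 = 6.

6 blocks longer than the optimal tour.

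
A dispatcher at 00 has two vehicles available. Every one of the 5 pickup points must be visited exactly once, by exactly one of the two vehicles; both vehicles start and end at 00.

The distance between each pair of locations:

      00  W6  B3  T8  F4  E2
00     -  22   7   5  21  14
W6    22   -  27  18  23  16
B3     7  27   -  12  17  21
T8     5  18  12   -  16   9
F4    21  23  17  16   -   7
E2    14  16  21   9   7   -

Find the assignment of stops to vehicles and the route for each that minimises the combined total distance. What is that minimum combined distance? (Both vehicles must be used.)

Minimum combined distance: 79.

Try each way of splitting the stops between the two vehicles (each non-empty) and, for each split, find the best tour for each vehicle:
  {W6} + {B3, T8, F4, E2}: 44 + 45 = 89
  {B3} + {W6, T8, F4, E2}: 14 + 66 = 80
  {W6, B3} + {T8, F4, E2}: 56 + 42 = 98
  {T8} + {W6, B3, F4, E2}: 10 + 69 = 79
  {W6, T8} + {B3, F4, E2}: 45 + 45 = 90
  {B3, T8} + {W6, F4, E2}: 24 + 66 = 90
  … (15 splits in total)
Best: vehicle 1 00 → T8 → 00 = 10; vehicle 2 00 → W6 → E2 → F4 → B3 → 00 = 69; combined 79.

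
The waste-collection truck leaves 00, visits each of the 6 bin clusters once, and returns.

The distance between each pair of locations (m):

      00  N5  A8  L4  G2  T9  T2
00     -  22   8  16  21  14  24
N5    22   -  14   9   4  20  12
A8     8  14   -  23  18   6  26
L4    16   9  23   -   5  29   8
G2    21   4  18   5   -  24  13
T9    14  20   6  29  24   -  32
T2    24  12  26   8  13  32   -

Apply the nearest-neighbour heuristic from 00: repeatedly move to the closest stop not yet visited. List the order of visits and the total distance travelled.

At 00 the remaining stops are A8 8, T9 14, L4 16, G2 21, N5 22, T2 24; go to A8.
At A8 the remaining stops are T9 6, N5 14, G2 18, L4 23, T2 26; go to T9.
At T9 the remaining stops are N5 20, G2 24, L4 29, T2 32; go to N5.
At N5 the remaining stops are G2 4, L4 9, T2 12; go to G2.
At G2 the remaining stops are L4 5, T2 13; go to L4.
At L4 the remaining stops are T2 8; go to T2.
Return T2→00: 24.
Total = 8 + 6 + 20 + 4 + 5 + 8 + 24 = 75.

Nearest-neighbour total = 75 m; route 00 → A8 → T9 → N5 → G2 → L4 → T2 → 00.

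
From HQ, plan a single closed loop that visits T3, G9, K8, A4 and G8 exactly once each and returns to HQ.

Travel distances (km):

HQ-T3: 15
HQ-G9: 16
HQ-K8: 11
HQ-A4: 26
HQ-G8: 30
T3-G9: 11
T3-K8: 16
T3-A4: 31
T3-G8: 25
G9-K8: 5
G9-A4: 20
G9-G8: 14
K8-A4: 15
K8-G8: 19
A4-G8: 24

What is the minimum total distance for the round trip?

Minimum total distance: 90 km.

With 5 stops there are 5!/2 = 60 distinct round trips (a route and its reverse cost the same).
HQ - T3 - G9 - K8 - A4 - G8 - HQ: 15+11+5+15+24+30 = 100
HQ - T3 - G9 - K8 - G8 - A4 - HQ: 15+11+5+19+24+26 = 100
HQ - T3 - G9 - A4 - K8 - G8 - HQ: 15+11+20+15+19+30 = 110
HQ - T3 - G9 - A4 - G8 - K8 - HQ: 15+11+20+24+19+11 = 100
HQ - T3 - G9 - G8 - K8 - A4 - HQ: 15+11+14+19+15+26 = 100
HQ - T3 - G9 - G8 - A4 - K8 - HQ: 15+11+14+24+15+11 = 90
HQ - T3 - K8 - G9 - A4 - G8 - HQ: 15+16+5+20+24+30 = 110
HQ - T3 - K8 - G9 - G8 - A4 - HQ: 15+16+5+14+24+26 = 100
HQ - T3 - K8 - A4 - G9 - G8 - HQ: 15+16+15+20+14+30 = 110
HQ - T3 - K8 - A4 - G8 - G9 - HQ: 15+16+15+24+14+16 = 100
HQ - T3 - K8 - G8 - G9 - A4 - HQ: 15+16+19+14+20+26 = 110
HQ - T3 - K8 - G8 - A4 - G9 - HQ: 15+16+19+24+20+16 = 110
HQ - T3 - A4 - G9 - K8 - G8 - HQ: 15+31+20+5+19+30 = 120
HQ - T3 - A4 - G9 - G8 - K8 - HQ: 15+31+20+14+19+11 = 110
… (46 more)
The minimum is 90.
One optimal route: HQ → T3 → G9 → G8 → A4 → K8 → HQ (or its reverse).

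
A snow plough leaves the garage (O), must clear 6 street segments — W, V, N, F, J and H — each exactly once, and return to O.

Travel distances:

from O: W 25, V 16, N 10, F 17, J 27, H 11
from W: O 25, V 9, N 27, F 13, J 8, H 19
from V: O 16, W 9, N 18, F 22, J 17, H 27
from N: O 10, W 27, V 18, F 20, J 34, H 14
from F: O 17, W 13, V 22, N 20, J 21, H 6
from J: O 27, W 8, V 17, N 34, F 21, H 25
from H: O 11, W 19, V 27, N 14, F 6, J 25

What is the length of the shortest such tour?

O→W→V→N→F→J→H→O: 25+9+18+20+21+25+11 = 129
O→W→V→N→F→H→J→O: 25+9+18+20+6+25+27 = 130
O→W→V→N→J→F→H→O: 25+9+18+34+21+6+11 = 124
O→W→V→N→J→H→F→O: 25+9+18+34+25+6+17 = 134
O→W→V→N→H→F→J→O: 25+9+18+14+6+21+27 = 120
O→W→V→N→H→J→F→O: 25+9+18+14+25+21+17 = 129
O→W→V→F→N→J→H→O: 25+9+22+20+34+25+11 = 146
O→W→V→F→N→H→J→O: 25+9+22+20+14+25+27 = 142
… (352 more)
O→N→V→W→J→F→H→O: 10+18+9+8+21+6+11 = 83  ← best
The minimum is 83.
One optimal route: O → N → V → W → J → F → H → O (or its reverse).

Shortest round trip = 83.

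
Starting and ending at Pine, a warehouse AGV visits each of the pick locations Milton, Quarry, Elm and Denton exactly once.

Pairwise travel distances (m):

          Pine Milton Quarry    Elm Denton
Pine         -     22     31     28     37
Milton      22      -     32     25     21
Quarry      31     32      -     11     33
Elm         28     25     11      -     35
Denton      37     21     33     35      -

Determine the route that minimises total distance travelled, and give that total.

115 m — the shortest possible round trip.

Pine - Milton - Quarry - Elm - Denton - Pine: 22+32+11+35+37 = 137
Pine - Milton - Quarry - Denton - Elm - Pine: 22+32+33+35+28 = 150
Pine - Milton - Elm - Quarry - Denton - Pine: 22+25+11+33+37 = 128
Pine - Milton - Elm - Denton - Quarry - Pine: 22+25+35+33+31 = 146
Pine - Milton - Denton - Quarry - Elm - Pine: 22+21+33+11+28 = 115
Pine - Milton - Denton - Elm - Quarry - Pine: 22+21+35+11+31 = 120
Pine - Quarry - Milton - Elm - Denton - Pine: 31+32+25+35+37 = 160
Pine - Quarry - Milton - Denton - Elm - Pine: 31+32+21+35+28 = 147
Pine - Quarry - Elm - Milton - Denton - Pine: 31+11+25+21+37 = 125
Pine - Quarry - Denton - Milton - Elm - Pine: 31+33+21+25+28 = 138
Pine - Elm - Milton - Quarry - Denton - Pine: 28+25+32+33+37 = 155
Pine - Elm - Quarry - Milton - Denton - Pine: 28+11+32+21+37 = 129
The minimum is 115.
One optimal route: Pine → Milton → Denton → Quarry → Elm → Pine (or its reverse).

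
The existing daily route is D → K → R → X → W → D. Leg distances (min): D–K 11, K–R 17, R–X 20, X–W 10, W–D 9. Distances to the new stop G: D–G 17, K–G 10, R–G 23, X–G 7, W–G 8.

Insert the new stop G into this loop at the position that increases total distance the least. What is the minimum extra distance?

Adding 5 min by placing G on the X–W leg.

Insertion cost between consecutive stops i–j is d(i,G) + d(G,j) − d(i,j):
  between D and K: 17 + 10 − 11 = 16
  between K and R: 10 + 23 − 17 = 16
  between R and X: 23 + 7 − 20 = 10
  between X and W: 7 + 8 − 10 = 5
  between W and D: 8 + 17 − 9 = 16
Cheapest insertion is between X and W, adding 5.
New total = 67 + 5 = 72.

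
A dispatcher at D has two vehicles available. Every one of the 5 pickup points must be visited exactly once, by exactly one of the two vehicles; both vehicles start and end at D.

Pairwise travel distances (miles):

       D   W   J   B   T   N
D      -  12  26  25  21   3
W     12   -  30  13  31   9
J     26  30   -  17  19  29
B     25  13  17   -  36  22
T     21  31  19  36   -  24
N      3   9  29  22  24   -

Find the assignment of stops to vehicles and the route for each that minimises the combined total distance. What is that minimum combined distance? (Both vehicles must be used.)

Try each way of splitting the stops between the two vehicles (each non-empty) and, for each split, find the best tour for each vehicle:
  {W} + {J, B, T, N}: 24 + 82 = 106
  {J} + {W, B, T, N}: 52 + 82 = 134
  {W, J} + {B, T, N}: 68 + 82 = 150
  {B} + {W, J, T, N}: 50 + 82 = 132
  {W, B} + {J, T, N}: 50 + 72 = 122
  {J, B} + {W, T, N}: 68 + 64 = 132
  … (15 splits in total)
  {W, J, B, T} + {N}: 82 + 6 = 88  ← best
Best: vehicle 1 D → W → B → J → T → D = 82; vehicle 2 D → N → D = 6; combined 88.

88 miles — the smallest possible combined total.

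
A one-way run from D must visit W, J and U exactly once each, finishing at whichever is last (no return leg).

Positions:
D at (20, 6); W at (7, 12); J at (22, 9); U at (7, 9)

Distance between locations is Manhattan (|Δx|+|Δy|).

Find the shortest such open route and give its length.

There are 3! = 6 possible orderings.
D→W→J→U: 19+18+15 = 52
D→W→U→J: 19+3+15 = 37
D→J→W→U: 5+18+3 = 26
D→J→U→W: 5+15+3 = 23
D→U→W→J: 16+3+18 = 37
D→U→J→W: 16+15+18 = 49
The minimum is 23.
One shortest path: D → J → U → W.

Shortest open route: 23.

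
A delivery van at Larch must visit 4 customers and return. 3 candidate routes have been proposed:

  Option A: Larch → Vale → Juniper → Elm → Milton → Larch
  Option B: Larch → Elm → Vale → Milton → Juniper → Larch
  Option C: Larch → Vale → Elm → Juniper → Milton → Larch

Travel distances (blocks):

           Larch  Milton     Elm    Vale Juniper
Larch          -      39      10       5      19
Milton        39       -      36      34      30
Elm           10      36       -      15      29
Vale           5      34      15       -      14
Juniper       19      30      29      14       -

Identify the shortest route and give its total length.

Shortest is Option B, total 108 blocks.

Option A: 5 + 14 + 29 + 36 + 39 = 123
Option B: 10 + 15 + 34 + 30 + 19 = 108
Option C: 5 + 15 + 29 + 30 + 39 = 118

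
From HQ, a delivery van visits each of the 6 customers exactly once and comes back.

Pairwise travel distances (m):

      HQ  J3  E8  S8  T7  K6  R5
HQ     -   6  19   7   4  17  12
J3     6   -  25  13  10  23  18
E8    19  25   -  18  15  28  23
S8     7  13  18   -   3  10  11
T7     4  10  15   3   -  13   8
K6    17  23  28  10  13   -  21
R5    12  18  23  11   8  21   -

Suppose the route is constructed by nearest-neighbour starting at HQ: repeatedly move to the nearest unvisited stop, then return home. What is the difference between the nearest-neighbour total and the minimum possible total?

HQ: T7=4, J3=6, S8=7, R5=12, K6=17, E8=19 ⇒ T7
T7: S8=3, R5=8, J3=10, K6=13, E8=15 ⇒ S8
S8: K6=10, R5=11, J3=13, E8=18 ⇒ K6
K6: R5=21, J3=23, E8=28 ⇒ R5
R5: J3=18, E8=23 ⇒ J3
J3: E8=25 ⇒ E8
NN route HQ → T7 → S8 → K6 → R5 → J3 → E8 → HQ costs 100.
Optimal: HQ → J3 → E8 → S8 → K6 → T7 → R5 → HQ costs 92 (by enumerating all 360 distinct tours).
Excess = 100 − 92 = 8.

8 m longer than the optimal tour.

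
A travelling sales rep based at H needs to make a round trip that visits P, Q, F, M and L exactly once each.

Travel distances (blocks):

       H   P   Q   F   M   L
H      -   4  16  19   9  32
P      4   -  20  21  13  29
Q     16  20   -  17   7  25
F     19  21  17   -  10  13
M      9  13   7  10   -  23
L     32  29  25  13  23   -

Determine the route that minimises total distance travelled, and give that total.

Minimum total distance: 79 blocks.

With 5 stops there are 5!/2 = 60 distinct round trips (a route and its reverse cost the same).
H - P - Q - F - M - L - H: 4+20+17+10+23+32 = 106
H - P - Q - F - L - M - H: 4+20+17+13+23+9 = 86
H - P - Q - M - F - L - H: 4+20+7+10+13+32 = 86
H - P - Q - M - L - F - H: 4+20+7+23+13+19 = 86
H - P - Q - L - F - M - H: 4+20+25+13+10+9 = 81
H - P - Q - L - M - F - H: 4+20+25+23+10+19 = 101
H - P - F - Q - M - L - H: 4+21+17+7+23+32 = 104
H - P - F - Q - L - M - H: 4+21+17+25+23+9 = 99
H - P - F - M - Q - L - H: 4+21+10+7+25+32 = 99
H - P - F - M - L - Q - H: 4+21+10+23+25+16 = 99
H - P - F - L - Q - M - H: 4+21+13+25+7+9 = 79
H - P - F - L - M - Q - H: 4+21+13+23+7+16 = 84
H - P - M - Q - F - L - H: 4+13+7+17+13+32 = 86
H - P - M - Q - L - F - H: 4+13+7+25+13+19 = 81
… (46 more)
The minimum is 79.
One optimal route: H → P → F → L → Q → M → H (or its reverse).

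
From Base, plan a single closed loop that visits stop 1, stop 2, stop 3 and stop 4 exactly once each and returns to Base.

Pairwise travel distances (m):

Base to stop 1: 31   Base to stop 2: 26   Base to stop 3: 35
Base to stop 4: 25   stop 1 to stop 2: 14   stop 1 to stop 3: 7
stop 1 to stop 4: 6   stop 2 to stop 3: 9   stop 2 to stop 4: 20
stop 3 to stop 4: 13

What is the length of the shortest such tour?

Shortest round trip = 73 m.

Base→stop 1→stop 2→stop 3→stop 4→Base: 31+14+9+13+25 = 92
Base→stop 1→stop 2→stop 4→stop 3→Base: 31+14+20+13+35 = 113
Base→stop 1→stop 3→stop 2→stop 4→Base: 31+7+9+20+25 = 92
Base→stop 1→stop 3→stop 4→stop 2→Base: 31+7+13+20+26 = 97
Base→stop 1→stop 4→stop 2→stop 3→Base: 31+6+20+9+35 = 101
Base→stop 1→stop 4→stop 3→stop 2→Base: 31+6+13+9+26 = 85
Base→stop 2→stop 1→stop 3→stop 4→Base: 26+14+7+13+25 = 85
Base→stop 2→stop 1→stop 4→stop 3→Base: 26+14+6+13+35 = 94
Base→stop 2→stop 3→stop 1→stop 4→Base: 26+9+7+6+25 = 73
Base→stop 2→stop 4→stop 1→stop 3→Base: 26+20+6+7+35 = 94
Base→stop 3→stop 1→stop 2→stop 4→Base: 35+7+14+20+25 = 101
Base→stop 3→stop 2→stop 1→stop 4→Base: 35+9+14+6+25 = 89
The minimum is 73.
One optimal route: Base → stop 2 → stop 3 → stop 1 → stop 4 → Base (or its reverse).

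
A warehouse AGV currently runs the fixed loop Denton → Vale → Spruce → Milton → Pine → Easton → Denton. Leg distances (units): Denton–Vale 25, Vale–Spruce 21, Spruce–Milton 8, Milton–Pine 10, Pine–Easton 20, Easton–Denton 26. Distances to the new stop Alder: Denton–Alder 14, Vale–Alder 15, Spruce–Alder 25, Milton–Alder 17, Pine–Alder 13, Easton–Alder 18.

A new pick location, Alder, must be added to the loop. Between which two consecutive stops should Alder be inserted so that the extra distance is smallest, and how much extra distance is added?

+4 — insert Alder between Denton and Vale.

Insertion cost between consecutive stops i–j is d(i,Alder) + d(Alder,j) − d(i,j):
  between Denton and Vale: 14 + 15 − 25 = 4
  between Vale and Spruce: 15 + 25 − 21 = 19
  between Spruce and Milton: 25 + 17 − 8 = 34
  between Milton and Pine: 17 + 13 − 10 = 20
  between Pine and Easton: 13 + 18 − 20 = 11
  between Easton and Denton: 18 + 14 − 26 = 6
Cheapest insertion is between Denton and Vale, adding 4.
New total = 110 + 4 = 114.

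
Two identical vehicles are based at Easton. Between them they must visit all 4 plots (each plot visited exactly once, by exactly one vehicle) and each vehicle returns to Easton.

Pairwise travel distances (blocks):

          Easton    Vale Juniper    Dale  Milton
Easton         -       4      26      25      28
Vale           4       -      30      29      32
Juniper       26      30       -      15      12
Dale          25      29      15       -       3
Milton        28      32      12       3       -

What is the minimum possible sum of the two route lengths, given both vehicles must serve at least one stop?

Minimum combined distance: 74 blocks.

Check every non-empty split of the stops between the two vehicles; for each half take its own optimal tour:
  {Vale} + {Juniper, Dale, Milton}: 8 + 66 = 74
  {Juniper} + {Vale, Dale, Milton}: 52 + 64 = 116
  {Vale, Juniper} + {Dale, Milton}: 60 + 56 = 116
  {Dale} + {Vale, Juniper, Milton}: 50 + 74 = 124
  {Vale, Dale} + {Juniper, Milton}: 58 + 66 = 124
  {Juniper, Dale} + {Vale, Milton}: 66 + 64 = 130
  … (7 splits in total)
Best: vehicle 1 Easton → Vale → Easton = 8; vehicle 2 Easton → Juniper → Milton → Dale → Easton = 66; combined 74.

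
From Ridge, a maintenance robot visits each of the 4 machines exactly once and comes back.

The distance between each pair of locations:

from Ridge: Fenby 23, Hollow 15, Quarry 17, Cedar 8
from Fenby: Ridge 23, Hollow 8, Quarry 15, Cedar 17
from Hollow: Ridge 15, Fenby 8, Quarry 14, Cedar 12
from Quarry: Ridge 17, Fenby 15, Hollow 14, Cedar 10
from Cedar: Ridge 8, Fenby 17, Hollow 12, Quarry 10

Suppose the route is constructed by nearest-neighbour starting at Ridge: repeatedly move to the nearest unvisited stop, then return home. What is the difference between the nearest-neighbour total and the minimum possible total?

The nearest-neighbour route is 7 longer than optimal.

From Ridge: Cedar=8, Hollow=15, Quarry=17, Fenby=23 → choose Cedar (8).
From Cedar: Quarry=10, Hollow=12, Fenby=17 → choose Quarry (10).
From Quarry: Hollow=14, Fenby=15 → choose Hollow (14).
From Hollow: Fenby=8 → choose Fenby (8).
NN route Ridge → Cedar → Quarry → Hollow → Fenby → Ridge costs 63.
Optimal: Ridge → Hollow → Fenby → Quarry → Cedar → Ridge costs 56 (by enumerating all 12 distinct tours).
Excess = 63 − 56 = 7.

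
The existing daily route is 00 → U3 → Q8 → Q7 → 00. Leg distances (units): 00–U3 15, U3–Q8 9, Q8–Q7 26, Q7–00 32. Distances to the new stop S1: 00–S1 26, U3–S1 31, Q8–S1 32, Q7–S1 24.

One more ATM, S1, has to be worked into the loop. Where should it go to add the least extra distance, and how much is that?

Adding 18 by placing S1 on the Q7–00 leg.

Insertion cost between consecutive stops i–j is d(i,S1) + d(S1,j) − d(i,j):
  between 00 and U3: 26 + 31 − 15 = 42
  between U3 and Q8: 31 + 32 − 9 = 54
  between Q8 and Q7: 32 + 24 − 26 = 30
  between Q7 and 00: 24 + 26 − 32 = 18
Cheapest insertion is between Q7 and 00, adding 18.
New total = 82 + 18 = 100.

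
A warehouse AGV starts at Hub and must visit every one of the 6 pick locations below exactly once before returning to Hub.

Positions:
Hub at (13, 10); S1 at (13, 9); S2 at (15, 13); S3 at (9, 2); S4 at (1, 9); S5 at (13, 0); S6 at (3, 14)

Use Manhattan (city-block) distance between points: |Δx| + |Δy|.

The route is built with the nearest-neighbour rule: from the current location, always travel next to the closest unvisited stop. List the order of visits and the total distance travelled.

Total distance 58 via the nearest-neighbour route Hub → S1 → S2 → S6 → S4 → S3 → S5 → Hub.

From Hub: distances to unvisited — S1=1, S2=5, S5=10, S3=12, S4=13, S6=14. Nearest is S1 (1).
From S1: distances to unvisited — S2=6, S5=9, S3=11, S4=12, S6=15. Nearest is S2 (6).
From S2: distances to unvisited — S6=13, S5=15, S3=17, S4=18. Nearest is S6 (13).
From S6: distances to unvisited — S4=7, S3=18, S5=24. Nearest is S4 (7).
From S4: distances to unvisited — S3=15, S5=21. Nearest is S3 (15).
From S3: distances to unvisited — S5=6. Nearest is S5 (6).
Return S5→Hub: 10.
Total = 1 + 6 + 13 + 7 + 15 + 6 + 10 = 58.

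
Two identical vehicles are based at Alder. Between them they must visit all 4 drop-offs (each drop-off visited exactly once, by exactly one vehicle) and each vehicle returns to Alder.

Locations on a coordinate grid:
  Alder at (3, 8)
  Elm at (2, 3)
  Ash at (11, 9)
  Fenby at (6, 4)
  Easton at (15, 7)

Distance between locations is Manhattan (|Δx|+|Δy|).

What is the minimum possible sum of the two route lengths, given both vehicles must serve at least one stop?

Minimum combined distance: 46.

Check every non-empty split of the stops between the two vehicles; for each half take its own optimal tour:
  {Elm} + {Ash, Fenby, Easton}: 12 + 34 = 46
  {Ash} + {Elm, Fenby, Easton}: 18 + 36 = 54
  {Elm, Ash} + {Fenby, Easton}: 30 + 32 = 62
  {Fenby} + {Elm, Ash, Easton}: 14 + 38 = 52
  {Elm, Fenby} + {Ash, Easton}: 18 + 28 = 46
  {Ash, Fenby} + {Elm, Easton}: 26 + 36 = 62
  … (7 splits in total)
Best: vehicle 1 Alder → Elm → Alder = 12; vehicle 2 Alder → Ash → Easton → Fenby → Alder = 34; combined 46.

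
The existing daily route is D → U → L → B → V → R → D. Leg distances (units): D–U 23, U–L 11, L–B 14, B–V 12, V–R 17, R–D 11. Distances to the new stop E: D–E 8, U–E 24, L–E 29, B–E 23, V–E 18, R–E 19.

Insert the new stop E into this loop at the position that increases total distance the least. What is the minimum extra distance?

Adding 9 by placing E on the D–U leg.

Insertion cost between consecutive stops i–j is d(i,E) + d(E,j) − d(i,j):
  between D and U: 8 + 24 − 23 = 9
  between U and L: 24 + 29 − 11 = 42
  between L and B: 29 + 23 − 14 = 38
  between B and V: 23 + 18 − 12 = 29
  between V and R: 18 + 19 − 17 = 20
  between R and D: 19 + 8 − 11 = 16
Cheapest insertion is between D and U, adding 9.
New total = 88 + 9 = 97.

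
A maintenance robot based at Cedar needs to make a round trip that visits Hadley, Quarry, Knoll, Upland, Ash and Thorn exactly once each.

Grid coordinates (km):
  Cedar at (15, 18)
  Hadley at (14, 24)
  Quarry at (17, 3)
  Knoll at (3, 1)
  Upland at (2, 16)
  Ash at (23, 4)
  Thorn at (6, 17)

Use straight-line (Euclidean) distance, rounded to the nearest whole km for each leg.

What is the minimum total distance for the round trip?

There are 360 distinct closed tours to check (reversals are equivalent).
Cedar → Hadley → Quarry → Knoll → Upland → Ash → Thorn → Cedar: 6+21+14+15+24+21+9 = 110
Cedar → Hadley → Quarry → Knoll → Upland → Thorn → Ash → Cedar: 6+21+14+15+4+21+16 = 97
Cedar → Hadley → Quarry → Knoll → Ash → Upland → Thorn → Cedar: 6+21+14+20+24+4+9 = 98
Cedar → Hadley → Quarry → Knoll → Ash → Thorn → Upland → Cedar: 6+21+14+20+21+4+13 = 99
Cedar → Hadley → Quarry → Knoll → Thorn → Upland → Ash → Cedar: 6+21+14+16+4+24+16 = 101
Cedar → Hadley → Quarry → Knoll → Thorn → Ash → Upland → Cedar: 6+21+14+16+21+24+13 = 115
Cedar → Hadley → Quarry → Upland → Knoll → Ash → Thorn → Cedar: 6+21+20+15+20+21+9 = 112
Cedar → Hadley → Quarry → Upland → Knoll → Thorn → Ash → Cedar: 6+21+20+15+16+21+16 = 115
… (352 more)
Cedar → Hadley → Thorn → Upland → Knoll → Quarry → Ash → Cedar: 6+11+4+15+14+6+16 = 72  ← best
The minimum is 72.
One optimal route: Cedar → Hadley → Thorn → Upland → Knoll → Quarry → Ash → Cedar (or its reverse).

Shortest round trip = 72 km.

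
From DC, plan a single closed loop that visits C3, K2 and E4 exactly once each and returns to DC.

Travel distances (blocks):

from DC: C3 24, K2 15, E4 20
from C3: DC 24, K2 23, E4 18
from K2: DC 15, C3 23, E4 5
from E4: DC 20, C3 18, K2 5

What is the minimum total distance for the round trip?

With 3 stops there are 3!/2 = 3 distinct round trips (a route and its reverse cost the same).
DC→C3→K2→E4→DC: 24+23+5+20 = 72
DC→C3→E4→K2→DC: 24+18+5+15 = 62
DC→K2→C3→E4→DC: 15+23+18+20 = 76
The minimum is 62.
One optimal route: DC → C3 → E4 → K2 → DC (or its reverse).

Minimum total distance: 62 blocks.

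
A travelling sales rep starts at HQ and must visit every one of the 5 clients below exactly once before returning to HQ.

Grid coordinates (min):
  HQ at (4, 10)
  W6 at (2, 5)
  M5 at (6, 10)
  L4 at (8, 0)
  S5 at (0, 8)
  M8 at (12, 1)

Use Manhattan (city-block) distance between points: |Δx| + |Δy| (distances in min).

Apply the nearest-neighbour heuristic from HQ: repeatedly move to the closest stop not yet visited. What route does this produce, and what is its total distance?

Nearest-neighbour total = 48 min; route HQ → M5 → S5 → W6 → L4 → M8 → HQ.

HQ → [M5:2 / S5:6 / W6:7 / L4:14 / M8:17] → M5 (2)
M5 → [S5:8 / W6:9 / L4:12 / M8:15] → S5 (8)
S5 → [W6:5 / L4:16 / M8:19] → W6 (5)
W6 → [L4:11 / M8:14] → L4 (11)
L4 → [M8:5] → M8 (5)
Return M8→HQ: 17.
Total = 2 + 8 + 5 + 11 + 5 + 17 = 48.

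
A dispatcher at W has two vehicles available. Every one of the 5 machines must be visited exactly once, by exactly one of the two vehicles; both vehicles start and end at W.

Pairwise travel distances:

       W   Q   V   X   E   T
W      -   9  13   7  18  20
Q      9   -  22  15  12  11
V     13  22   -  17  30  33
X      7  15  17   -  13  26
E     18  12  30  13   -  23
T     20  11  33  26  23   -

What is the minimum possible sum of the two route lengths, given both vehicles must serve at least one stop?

Check every non-empty split of the stops between the two vehicles; for each half take its own optimal tour:
  {Q} + {V, X, E, T}: 18 + 86 = 104
  {V} + {Q, X, E, T}: 26 + 63 = 89
  {Q, V} + {X, E, T}: 44 + 63 = 107
  {X} + {Q, V, E, T}: 14 + 86 = 100
  {Q, X} + {V, E, T}: 31 + 86 = 117
  {V, X} + {Q, E, T}: 37 + 61 = 98
  … (15 splits in total)
Best: vehicle 1 W → V → W = 26; vehicle 2 W → Q → T → E → X → W = 63; combined 89.

Minimum combined distance: 89.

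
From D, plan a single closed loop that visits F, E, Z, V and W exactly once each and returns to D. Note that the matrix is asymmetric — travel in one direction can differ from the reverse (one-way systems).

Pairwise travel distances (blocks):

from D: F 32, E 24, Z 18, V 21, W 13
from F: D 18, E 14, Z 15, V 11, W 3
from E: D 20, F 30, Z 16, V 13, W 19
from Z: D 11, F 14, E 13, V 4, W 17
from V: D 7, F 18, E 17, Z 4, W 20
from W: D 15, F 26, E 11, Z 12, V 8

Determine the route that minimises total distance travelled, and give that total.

D→F→E→Z→V→W→D: 32+14+16+4+20+15 = 101
D→F→E→Z→W→V→D: 32+14+16+17+8+7 = 94
D→F→E→V→Z→W→D: 32+14+13+4+17+15 = 95
D→F→E→V→W→Z→D: 32+14+13+20+12+11 = 102
D→F→E→W→Z→V→D: 32+14+19+12+4+7 = 88
D→F→E→W→V→Z→D: 32+14+19+8+4+11 = 88
D→F→Z→E→V→W→D: 32+15+13+13+20+15 = 108
D→F→Z→E→W→V→D: 32+15+13+19+8+7 = 94
D→F→Z→V→E→W→D: 32+15+4+17+19+15 = 102
D→F→Z→V→W→E→D: 32+15+4+20+11+20 = 102
D→F→Z→W→E→V→D: 32+15+17+11+13+7 = 95
D→F→Z→W→V→E→D: 32+15+17+8+17+20 = 109
D→F→V→E→Z→W→D: 32+11+17+16+17+15 = 108
D→F→V→E→W→Z→D: 32+11+17+19+12+11 = 102
… (106 more)
D→Z→F→W→E→V→D: 18+14+3+11+13+7 = 66  ← best
The minimum is 66.
One optimal route: D → Z → F → W → E → V → D.

Shortest round trip = 66 blocks.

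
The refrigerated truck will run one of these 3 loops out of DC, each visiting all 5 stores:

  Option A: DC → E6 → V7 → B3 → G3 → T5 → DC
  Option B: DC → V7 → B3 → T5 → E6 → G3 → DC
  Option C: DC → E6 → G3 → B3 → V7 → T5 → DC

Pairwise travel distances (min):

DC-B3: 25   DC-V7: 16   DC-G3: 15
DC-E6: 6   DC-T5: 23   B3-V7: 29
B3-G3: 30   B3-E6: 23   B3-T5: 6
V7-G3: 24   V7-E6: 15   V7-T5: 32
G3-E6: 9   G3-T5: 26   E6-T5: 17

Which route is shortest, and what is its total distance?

Option A: 6 + 15 + 29 + 30 + 26 + 23 = 129
Option B: 16 + 29 + 6 + 17 + 9 + 15 = 92
Option C: 6 + 9 + 30 + 29 + 32 + 23 = 129

92 min — Option B is the shortest.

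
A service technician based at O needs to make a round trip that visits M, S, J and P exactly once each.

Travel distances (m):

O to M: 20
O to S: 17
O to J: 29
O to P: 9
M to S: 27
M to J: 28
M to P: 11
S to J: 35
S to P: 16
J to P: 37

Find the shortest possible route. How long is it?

With 4 stops there are 4!/2 = 12 distinct round trips (a route and its reverse cost the same).
O-M-S-J-P-O: 20+27+35+37+9 = 128
O-M-S-P-J-O: 20+27+16+37+29 = 129
O-M-J-S-P-O: 20+28+35+16+9 = 108
O-M-J-P-S-O: 20+28+37+16+17 = 118
O-M-P-S-J-O: 20+11+16+35+29 = 111
O-M-P-J-S-O: 20+11+37+35+17 = 120
O-S-M-J-P-O: 17+27+28+37+9 = 118
O-S-M-P-J-O: 17+27+11+37+29 = 121
O-S-J-M-P-O: 17+35+28+11+9 = 100
O-S-P-M-J-O: 17+16+11+28+29 = 101
O-J-M-S-P-O: 29+28+27+16+9 = 109
O-J-S-M-P-O: 29+35+27+11+9 = 111
The minimum is 100.
One optimal route: O → S → J → M → P → O (or its reverse).

Minimum total distance: 100 m.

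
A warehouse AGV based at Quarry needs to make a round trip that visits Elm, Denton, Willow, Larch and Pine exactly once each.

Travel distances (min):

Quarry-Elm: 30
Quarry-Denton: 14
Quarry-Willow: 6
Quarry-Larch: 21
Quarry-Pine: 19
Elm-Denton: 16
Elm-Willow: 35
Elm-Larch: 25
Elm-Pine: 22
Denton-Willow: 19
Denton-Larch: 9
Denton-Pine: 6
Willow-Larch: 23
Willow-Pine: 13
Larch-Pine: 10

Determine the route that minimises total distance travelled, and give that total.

84 min — the shortest possible round trip.

Quarry→Elm→Denton→Willow→Larch→Pine→Quarry: 30+16+19+23+10+19 = 117
Quarry→Elm→Denton→Willow→Pine→Larch→Quarry: 30+16+19+13+10+21 = 109
Quarry→Elm→Denton→Larch→Willow→Pine→Quarry: 30+16+9+23+13+19 = 110
Quarry→Elm→Denton→Larch→Pine→Willow→Quarry: 30+16+9+10+13+6 = 84
Quarry→Elm→Denton→Pine→Willow→Larch→Quarry: 30+16+6+13+23+21 = 109
Quarry→Elm→Denton→Pine→Larch→Willow→Quarry: 30+16+6+10+23+6 = 91
Quarry→Elm→Willow→Denton→Larch→Pine→Quarry: 30+35+19+9+10+19 = 122
Quarry→Elm→Willow→Denton→Pine→Larch→Quarry: 30+35+19+6+10+21 = 121
Quarry→Elm→Willow→Larch→Denton→Pine→Quarry: 30+35+23+9+6+19 = 122
Quarry→Elm→Willow→Larch→Pine→Denton→Quarry: 30+35+23+10+6+14 = 118
Quarry→Elm→Willow→Pine→Denton→Larch→Quarry: 30+35+13+6+9+21 = 114
Quarry→Elm→Willow→Pine→Larch→Denton→Quarry: 30+35+13+10+9+14 = 111
Quarry→Elm→Larch→Denton→Willow→Pine→Quarry: 30+25+9+19+13+19 = 115
Quarry→Elm→Larch→Denton→Pine→Willow→Quarry: 30+25+9+6+13+6 = 89
… (46 more)
The minimum is 84.
One optimal route: Quarry → Elm → Denton → Larch → Pine → Willow → Quarry (or its reverse).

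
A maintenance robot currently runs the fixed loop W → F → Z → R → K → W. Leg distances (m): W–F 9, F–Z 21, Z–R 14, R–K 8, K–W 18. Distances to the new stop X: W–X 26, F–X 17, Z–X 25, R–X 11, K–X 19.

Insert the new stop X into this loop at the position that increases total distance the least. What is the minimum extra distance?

Insertion cost between consecutive stops i–j is d(i,X) + d(X,j) − d(i,j):
  between W and F: 26 + 17 − 9 = 34
  between F and Z: 17 + 25 − 21 = 21
  between Z and R: 25 + 11 − 14 = 22
  between R and K: 11 + 19 − 8 = 22
  between K and W: 19 + 26 − 18 = 27
Cheapest insertion is between F and Z, adding 21.
New total = 70 + 21 = 91.

+21 m — insert X between F and Z.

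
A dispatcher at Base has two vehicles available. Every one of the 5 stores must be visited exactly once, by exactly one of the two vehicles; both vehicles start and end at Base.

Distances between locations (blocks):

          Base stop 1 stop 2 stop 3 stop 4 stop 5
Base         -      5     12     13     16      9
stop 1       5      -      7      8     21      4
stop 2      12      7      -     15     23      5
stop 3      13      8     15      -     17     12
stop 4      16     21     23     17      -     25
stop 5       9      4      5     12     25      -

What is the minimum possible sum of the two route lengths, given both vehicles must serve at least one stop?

Try each way of splitting the stops between the two vehicles (each non-empty) and, for each split, find the best tour for each vehicle:
  {stop 1} + {stop 2, stop 3, stop 4, stop 5}: 10 + 62 = 72
  {stop 2} + {stop 1, stop 3, stop 4, stop 5}: 24 + 54 = 78
  {stop 1, stop 2} + {stop 3, stop 4, stop 5}: 24 + 54 = 78
  {stop 3} + {stop 1, stop 2, stop 4, stop 5}: 26 + 53 = 79
  {stop 1, stop 3} + {stop 2, stop 4, stop 5}: 26 + 53 = 79
  {stop 2, stop 3} + {stop 1, stop 4, stop 5}: 40 + 50 = 90
  … (15 splits in total)
Best: vehicle 1 Base → stop 1 → Base = 10; vehicle 2 Base → stop 2 → stop 5 → stop 3 → stop 4 → Base = 62; combined 72.

72 blocks — the smallest possible combined total.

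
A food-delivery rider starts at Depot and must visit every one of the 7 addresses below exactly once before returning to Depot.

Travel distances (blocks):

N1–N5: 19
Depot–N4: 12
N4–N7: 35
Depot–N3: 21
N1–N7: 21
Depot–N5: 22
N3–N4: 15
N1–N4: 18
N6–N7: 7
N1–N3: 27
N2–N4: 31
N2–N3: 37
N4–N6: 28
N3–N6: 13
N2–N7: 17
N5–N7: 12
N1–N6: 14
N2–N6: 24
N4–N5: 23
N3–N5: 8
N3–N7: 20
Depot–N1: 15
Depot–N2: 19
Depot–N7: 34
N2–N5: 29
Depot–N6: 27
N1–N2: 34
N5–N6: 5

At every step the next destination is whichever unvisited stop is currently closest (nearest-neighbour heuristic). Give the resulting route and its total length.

Nearest-neighbour total = 113 blocks; route Depot → N4 → N3 → N5 → N6 → N7 → N2 → N1 → Depot.

From Depot: distances to unvisited — N4=12, N1=15, N2=19, N3=21, N5=22, N6=27, N7=34. Nearest is N4 (12).
From N4: distances to unvisited — N3=15, N1=18, N5=23, N6=28, N2=31, N7=35. Nearest is N3 (15).
From N3: distances to unvisited — N5=8, N6=13, N7=20, N1=27, N2=37. Nearest is N5 (8).
From N5: distances to unvisited — N6=5, N7=12, N1=19, N2=29. Nearest is N6 (5).
From N6: distances to unvisited — N7=7, N1=14, N2=24. Nearest is N7 (7).
From N7: distances to unvisited — N2=17, N1=21. Nearest is N2 (17).
From N2: distances to unvisited — N1=34. Nearest is N1 (34).
Return N1→Depot: 15.
Total = 12 + 15 + 8 + 5 + 7 + 17 + 34 + 15 = 113.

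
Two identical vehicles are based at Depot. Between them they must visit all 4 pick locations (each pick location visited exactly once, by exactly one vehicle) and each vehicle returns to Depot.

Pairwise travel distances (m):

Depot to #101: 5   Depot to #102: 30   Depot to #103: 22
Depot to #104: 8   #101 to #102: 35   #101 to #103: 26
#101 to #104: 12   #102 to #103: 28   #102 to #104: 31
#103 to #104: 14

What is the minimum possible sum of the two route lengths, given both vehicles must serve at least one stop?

There are 2^3 − 1 = 7 ways to divide the 4 stops into two non-empty groups. For each, the best each vehicle can do is its own shortest tour through its group:
  {#101} + {#102, #103, #104}: 10 + 80 = 90
  {#102} + {#101, #103, #104}: 60 + 53 = 113
  {#101, #102} + {#103, #104}: 70 + 44 = 114
  {#103} + {#101, #102, #104}: 44 + 78 = 122
  {#101, #103} + {#102, #104}: 53 + 69 = 122
  {#102, #103} + {#101, #104}: 80 + 25 = 105
  … (7 splits in total)
Best: vehicle 1 Depot → #101 → Depot = 10; vehicle 2 Depot → #102 → #103 → #104 → Depot = 80; combined 90.

90 m — the smallest possible combined total.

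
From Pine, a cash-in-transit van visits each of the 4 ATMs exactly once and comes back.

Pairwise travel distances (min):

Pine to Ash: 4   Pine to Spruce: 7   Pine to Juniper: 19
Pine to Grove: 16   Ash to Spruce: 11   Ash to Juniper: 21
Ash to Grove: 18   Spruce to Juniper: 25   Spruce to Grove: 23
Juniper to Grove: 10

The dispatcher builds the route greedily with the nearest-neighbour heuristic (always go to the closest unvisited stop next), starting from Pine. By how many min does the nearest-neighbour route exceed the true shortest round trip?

Excess over optimum: 3 min.

From Pine: Ash=4, Spruce=7, Grove=16, Juniper=19 → choose Ash (4).
From Ash: Spruce=11, Grove=18, Juniper=21 → choose Spruce (11).
From Spruce: Grove=23, Juniper=25 → choose Grove (23).
From Grove: Juniper=10 → choose Juniper (10).
NN route Pine → Ash → Spruce → Grove → Juniper → Pine costs 67.
Optimal: Pine → Ash → Grove → Juniper → Spruce → Pine costs 64 (by enumerating all 12 distinct tours).
Excess = 67 − 64 = 3.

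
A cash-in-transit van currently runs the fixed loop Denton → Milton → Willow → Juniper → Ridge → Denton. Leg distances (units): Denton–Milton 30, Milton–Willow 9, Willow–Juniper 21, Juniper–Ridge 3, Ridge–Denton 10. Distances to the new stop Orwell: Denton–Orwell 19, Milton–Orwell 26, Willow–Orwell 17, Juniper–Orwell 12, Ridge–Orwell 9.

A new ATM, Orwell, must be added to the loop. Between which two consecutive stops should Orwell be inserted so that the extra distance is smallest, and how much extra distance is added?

Insertion cost between consecutive stops i–j is d(i,Orwell) + d(Orwell,j) − d(i,j):
  between Denton and Milton: 19 + 26 − 30 = 15
  between Milton and Willow: 26 + 17 − 9 = 34
  between Willow and Juniper: 17 + 12 − 21 = 8
  between Juniper and Ridge: 12 + 9 − 3 = 18
  between Ridge and Denton: 9 + 19 − 10 = 18
Cheapest insertion is between Willow and Juniper, adding 8.
New total = 73 + 8 = 81.

+8 — insert Orwell between Willow and Juniper.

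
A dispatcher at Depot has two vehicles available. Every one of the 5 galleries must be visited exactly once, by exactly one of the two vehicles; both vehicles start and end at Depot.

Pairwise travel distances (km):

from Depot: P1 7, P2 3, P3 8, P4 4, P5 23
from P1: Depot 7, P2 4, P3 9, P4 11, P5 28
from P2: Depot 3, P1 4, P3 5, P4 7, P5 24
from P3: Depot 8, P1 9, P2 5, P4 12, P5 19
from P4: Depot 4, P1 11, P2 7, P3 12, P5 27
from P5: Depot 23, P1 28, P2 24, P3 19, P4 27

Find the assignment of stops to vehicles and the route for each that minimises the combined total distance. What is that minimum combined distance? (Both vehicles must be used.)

Check every non-empty split of the stops between the two vehicles; for each half take its own optimal tour:
  {P1} + {P2, P3, P4, P5}: 14 + 58 = 72
  {P2} + {P1, P3, P4, P5}: 6 + 66 = 72
  {P1, P2} + {P3, P4, P5}: 14 + 58 = 72
  {P3} + {P1, P2, P4, P5}: 16 + 66 = 82
  {P1, P3} + {P2, P4, P5}: 24 + 58 = 82
  {P2, P3} + {P1, P4, P5}: 16 + 66 = 82
  … (15 splits in total)
  {P4} + {P1, P2, P3, P5}: 8 + 58 = 66  ← best
Best: vehicle 1 Depot → P4 → Depot = 8; vehicle 2 Depot → P1 → P2 → P3 → P5 → Depot = 58; combined 66.

Minimum combined distance: 66 km.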